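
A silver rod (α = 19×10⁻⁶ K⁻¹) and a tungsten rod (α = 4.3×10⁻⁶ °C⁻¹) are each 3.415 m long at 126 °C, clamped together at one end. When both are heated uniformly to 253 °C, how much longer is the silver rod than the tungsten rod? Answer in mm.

ΔT = 127 K
silver: ΔL = 19×10⁻⁶ × 3.415 m × 127 = 8.2404×10⁻³ m = 8.2404 mm
tungsten: ΔL = 4.3×10⁻⁶ × 3.415 m × 127 = 1.8649×10⁻³ m = 1.8649 mm
difference = 8.2404 − 1.8649 = 6.3755 mm

6.38 mm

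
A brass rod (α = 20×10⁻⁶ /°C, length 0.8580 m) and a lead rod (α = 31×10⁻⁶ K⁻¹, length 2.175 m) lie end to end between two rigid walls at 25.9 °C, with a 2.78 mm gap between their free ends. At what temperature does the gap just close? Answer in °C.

T = 58.8 °C

α₁L₁ = 1.716×10⁻⁵ m/K, α₂L₂ = 6.7425×10⁻⁵ m/K → total 8.4585×10⁻⁵ m/K
ΔT = g/(α₁L₁+α₂L₂) = 2.78×10⁻³ / 8.4585×10⁻⁵ = 32.866 K
T = 25.9 + 32.866 = 58.766 °C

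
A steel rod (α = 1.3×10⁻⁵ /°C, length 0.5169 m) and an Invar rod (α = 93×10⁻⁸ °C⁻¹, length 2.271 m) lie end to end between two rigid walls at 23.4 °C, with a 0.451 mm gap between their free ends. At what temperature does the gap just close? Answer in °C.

T = 74.5 °C

α₁L₁ = 6.7197×10⁻⁶ m/K, α₂L₂ = 2.11203×10⁻⁶ m/K → total 8.83173×10⁻⁶ m/K
ΔT = g/(α₁L₁+α₂L₂) = 4.51×10⁻⁴ / 8.83173×10⁻⁶ = 51.066 K
T = 23.4 + 51.066 = 74.466 °C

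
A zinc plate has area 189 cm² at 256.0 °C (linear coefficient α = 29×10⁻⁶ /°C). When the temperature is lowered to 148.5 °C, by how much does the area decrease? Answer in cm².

ΔA = 1.18 cm²

Area coefficient ≈ 2α; |ΔT| = 107.5 K
ΔA = 2αA₀ΔT = 2(29×10⁻⁶)(189)(107.5) = 1.18 cm²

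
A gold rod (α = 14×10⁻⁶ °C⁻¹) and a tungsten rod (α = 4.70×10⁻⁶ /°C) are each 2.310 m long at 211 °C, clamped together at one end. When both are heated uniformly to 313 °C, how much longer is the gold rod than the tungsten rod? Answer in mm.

2.19 mm

ΔT = 102 K
gold: ΔL = 14×10⁻⁶ × 2.310 m × 102 = 3.2987×10⁻³ m = 3.2987 mm
tungsten: ΔL = 4.70×10⁻⁶ × 2.310 m × 102 = 1.1074×10⁻³ m = 1.1074 mm
difference = 3.2987 − 1.1074 = 2.1913 mm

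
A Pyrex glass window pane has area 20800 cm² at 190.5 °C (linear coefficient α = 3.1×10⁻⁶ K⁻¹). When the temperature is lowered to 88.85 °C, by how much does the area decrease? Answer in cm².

ΔA = 13.1 cm²

Area coefficient ≈ 2α; |ΔT| = 101.65 K
ΔA = 2αA₀ΔT = 2(3.1×10⁻⁶)(20800)(101.65) = 13.1 cm²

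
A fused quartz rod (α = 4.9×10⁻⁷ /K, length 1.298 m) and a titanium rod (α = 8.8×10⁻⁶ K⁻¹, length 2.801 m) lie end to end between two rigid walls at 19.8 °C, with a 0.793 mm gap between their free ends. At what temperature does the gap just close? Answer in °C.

Gap closes when ΔL₁ + ΔL₂ = 0.793 mm = 7.93×10⁻⁴ m
(α₁L₁ + α₂L₂)ΔT = g
α₁L₁ + α₂L₂ = 4.9×10⁻⁷×1.298 + 8.8×10⁻⁶×2.801 = 2.528482×10⁻⁵ m/K
ΔT = 7.93×10⁻⁴ / 2.528482×10⁻⁵ = 31.363 K
T = 19.8 + 31.363 = 51.163 °C

T = 51.2 °C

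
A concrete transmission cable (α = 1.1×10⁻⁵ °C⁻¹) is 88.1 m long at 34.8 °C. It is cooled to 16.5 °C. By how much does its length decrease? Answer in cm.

|ΔT| = |16.5 − 34.8| = 18.3 K
ΔL = αL₀ΔT = (1.1×10⁻⁵)(88.1)(18.3) = 1.77×10⁻² m

ΔL = 1.77 cm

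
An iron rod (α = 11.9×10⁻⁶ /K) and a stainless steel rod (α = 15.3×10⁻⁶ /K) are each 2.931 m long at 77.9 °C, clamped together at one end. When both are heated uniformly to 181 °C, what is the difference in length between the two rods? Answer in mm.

ΔT = 103.1 K
iron: ΔL = 11.9×10⁻⁶ × 2.931 m × 103.1 = 3.5960×10⁻³ m = 3.5960 mm
stainless steel: ΔL = 15.3×10⁻⁶ × 2.931 m × 103.1 = 4.6234×10⁻³ m = 4.6234 mm
difference = 4.6234 − 3.5960 = 1.0274 mm

1.03 mm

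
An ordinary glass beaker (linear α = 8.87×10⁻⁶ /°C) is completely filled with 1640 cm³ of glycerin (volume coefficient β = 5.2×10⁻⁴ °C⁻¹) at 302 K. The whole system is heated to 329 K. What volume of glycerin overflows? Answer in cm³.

21.8 cm³

The beaker also expands: β_container ≈ 3α = 2.661×10⁻⁵ /K
Net overflow = V₀(β_liq − 3α_cont)ΔT
β − 3α = 5.20×10⁻⁴ − 2.661×10⁻⁵ = 4.9339×10⁻⁴ /K; ΔT = 27 K
ΔV = 1640 × 4.9339×10⁻⁴ × 27 = 21.8 cm³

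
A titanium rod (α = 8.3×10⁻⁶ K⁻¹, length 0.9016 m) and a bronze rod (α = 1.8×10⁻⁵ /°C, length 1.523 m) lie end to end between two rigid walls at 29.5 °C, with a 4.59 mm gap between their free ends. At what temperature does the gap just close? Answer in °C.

Gap closes when ΔL₁ + ΔL₂ = 4.59 mm = 4.59×10⁻³ m
(α₁L₁ + α₂L₂)ΔT = g
α₁L₁ + α₂L₂ = 8.3×10⁻⁶×0.9016 + 1.8×10⁻⁵×1.523 = 3.489728×10⁻⁵ m/K
ΔT = 4.59×10⁻³ / 3.489728×10⁻⁵ = 131.53 K
T = 29.5 + 131.53 = 161.03 °C

T = 161 °C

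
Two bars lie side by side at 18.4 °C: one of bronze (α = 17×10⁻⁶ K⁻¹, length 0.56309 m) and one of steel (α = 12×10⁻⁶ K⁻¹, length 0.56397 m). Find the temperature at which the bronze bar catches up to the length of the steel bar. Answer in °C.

T = 332.1 °C

Equal length when α₁L₁ΔT − α₂L₂ΔT = L₂ − L₁ = 8.80×10⁻⁴ m
α₁L₁ = 9.57253×10⁻⁶, α₂L₂ = 6.76764×10⁻⁶ → Δ(αL) = 2.80489×10⁻⁶ m/K
ΔT = 8.80×10⁻⁴ / 2.80489×10⁻⁶ = 313.738 K, so T = 18.4 + 313.738 = 332.138 °C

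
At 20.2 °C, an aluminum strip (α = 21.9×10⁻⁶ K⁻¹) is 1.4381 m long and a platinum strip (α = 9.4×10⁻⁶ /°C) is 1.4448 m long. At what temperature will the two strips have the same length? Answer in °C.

Equal length when α₁L₁ΔT − α₂L₂ΔT = L₂ − L₁ = 6.70×10⁻³ m
α₁L₁ = 3.149439×10⁻⁵, α₂L₂ = 1.358112×10⁻⁵ → Δ(αL) = 1.791327×10⁻⁵ m/K
ΔT = 6.70×10⁻³ / 1.791327×10⁻⁵ = 374.024 K, so T = 20.2 + 374.024 = 394.224 °C

T = 394.2 °C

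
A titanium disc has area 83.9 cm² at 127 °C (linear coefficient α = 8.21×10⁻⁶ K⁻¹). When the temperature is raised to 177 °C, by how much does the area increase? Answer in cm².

Area coefficient ≈ 2α; |ΔT| = 50 K
ΔA = 2αA₀ΔT = 2(8.21×10⁻⁶)(83.9)(50) = 0.0689 cm²

ΔA = 0.0689 cm²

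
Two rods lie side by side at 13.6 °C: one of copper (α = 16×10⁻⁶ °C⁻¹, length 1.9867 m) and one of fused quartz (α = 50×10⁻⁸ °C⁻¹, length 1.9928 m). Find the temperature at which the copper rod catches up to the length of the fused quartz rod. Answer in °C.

T = 211.7 °C

L₁(1 + α₁ΔT) = L₂(1 + α₂ΔT) ⇒ ΔT = (L₂ − L₁)/(α₁L₁ − α₂L₂)
L₂ − L₁ = 1.9928 − 1.9867 = 6.10×10⁻³ m
α₁L₁ − α₂L₂ = 16×10⁻⁶×1.9867 − 50×10⁻⁸×1.9928 = 3.07908×10⁻⁵ m/K
ΔT = 6.10×10⁻³ / 3.07908×10⁻⁵ = 198.111 K
T = 13.6 + 198.111 = 211.711 °C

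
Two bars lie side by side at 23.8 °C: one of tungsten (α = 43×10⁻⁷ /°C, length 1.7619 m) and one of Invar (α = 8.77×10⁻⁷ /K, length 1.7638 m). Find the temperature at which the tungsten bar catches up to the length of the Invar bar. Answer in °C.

T = 338.9 °C

Equal length when α₁L₁ΔT − α₂L₂ΔT = L₂ − L₁ = 1.90×10⁻³ m
α₁L₁ = 7.57617×10⁻⁶, α₂L₂ = 1.5468526×10⁻⁶ → Δ(αL) = 6.0293174×10⁻⁶ m/K
ΔT = 1.90×10⁻³ / 6.0293174×10⁻⁶ = 315.127 K, so T = 23.8 + 315.127 = 338.927 °C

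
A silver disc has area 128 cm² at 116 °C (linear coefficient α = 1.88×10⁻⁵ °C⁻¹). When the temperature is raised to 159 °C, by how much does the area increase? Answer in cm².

ΔA = 0.207 cm²

Area coefficient ≈ 2α; |ΔT| = 43 K
ΔA = 2αA₀ΔT = 2(1.88×10⁻⁵)(128)(43) = 0.207 cm²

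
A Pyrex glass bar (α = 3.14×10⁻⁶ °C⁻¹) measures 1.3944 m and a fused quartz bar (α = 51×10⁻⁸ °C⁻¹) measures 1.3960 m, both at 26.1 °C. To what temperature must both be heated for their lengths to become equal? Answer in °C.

L₁(1 + α₁ΔT) = L₂(1 + α₂ΔT) ⇒ ΔT = (L₂ − L₁)/(α₁L₁ − α₂L₂)
L₂ − L₁ = 1.3960 − 1.3944 = 1.60×10⁻³ m
α₁L₁ − α₂L₂ = 3.14×10⁻⁶×1.3944 − 51×10⁻⁸×1.3960 = 3.666456×10⁻⁶ m/K
ΔT = 1.60×10⁻³ / 3.666456×10⁻⁶ = 436.389 K
T = 26.1 + 436.389 = 462.489 °C

T = 462.5 °C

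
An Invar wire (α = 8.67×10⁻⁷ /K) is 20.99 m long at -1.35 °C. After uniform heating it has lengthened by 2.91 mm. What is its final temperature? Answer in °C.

T = 159 °C

ΔL = αL₀ΔT ⇒ ΔT = ΔL / (αL₀)
ΔT = 2.91×10⁻³ m / (8.67×10⁻⁷ × 20.99 m) = 159.90 K
T = -1.35 + 159.90 = 158.55 °C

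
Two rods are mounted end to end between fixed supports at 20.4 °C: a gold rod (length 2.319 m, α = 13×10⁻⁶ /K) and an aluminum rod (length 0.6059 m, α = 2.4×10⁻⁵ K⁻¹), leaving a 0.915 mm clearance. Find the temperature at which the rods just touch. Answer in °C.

T = 40.9 °C

Gap closes when ΔL₁ + ΔL₂ = 0.915 mm = 9.15×10⁻⁴ m
(α₁L₁ + α₂L₂)ΔT = g
α₁L₁ + α₂L₂ = 13×10⁻⁶×2.319 + 2.4×10⁻⁵×0.6059 = 4.46886×10⁻⁵ m/K
ΔT = 9.15×10⁻⁴ / 4.46886×10⁻⁵ = 20.475 K
T = 20.4 + 20.475 = 40.875 °C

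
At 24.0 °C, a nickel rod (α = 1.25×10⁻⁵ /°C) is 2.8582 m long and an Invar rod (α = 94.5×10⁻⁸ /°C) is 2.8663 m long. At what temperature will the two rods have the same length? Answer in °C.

Equal length when α₁L₁ΔT − α₂L₂ΔT = L₂ − L₁ = 8.10×10⁻³ m
α₁L₁ = 3.57275×10⁻⁵, α₂L₂ = 2.7086535×10⁻⁶ → Δ(αL) = 3.30188465×10⁻⁵ m/K
ΔT = 8.10×10⁻³ / 3.30188465×10⁻⁵ = 245.314 K, so T = 24.0 + 245.314 = 269.314 °C

T = 269.3 °C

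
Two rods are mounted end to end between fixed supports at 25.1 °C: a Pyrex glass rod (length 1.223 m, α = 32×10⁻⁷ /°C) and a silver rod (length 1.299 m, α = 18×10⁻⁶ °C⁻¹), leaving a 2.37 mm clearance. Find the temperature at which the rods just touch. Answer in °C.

T = 112 °C

α₁L₁ = 3.9136×10⁻⁶ m/K, α₂L₂ = 2.3382×10⁻⁵ m/K → total 2.72956×10⁻⁵ m/K
ΔT = g/(α₁L₁+α₂L₂) = 2.37×10⁻³ / 2.72956×10⁻⁵ = 86.83 K
T = 25.1 + 86.83 = 111.93 °C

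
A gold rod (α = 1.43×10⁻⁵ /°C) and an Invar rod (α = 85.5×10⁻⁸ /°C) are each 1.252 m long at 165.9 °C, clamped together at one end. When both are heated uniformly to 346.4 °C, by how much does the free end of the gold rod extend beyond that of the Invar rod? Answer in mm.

ΔT = 180.5 K
gold: ΔL = 1.43×10⁻⁵ × 1.252 m × 180.5 = 3.2316×10⁻³ m = 3.2316 mm
Invar: ΔL = 85.5×10⁻⁸ × 1.252 m × 180.5 = 1.9322×10⁻⁴ m = 0.19322 mm
difference = 3.2316 − 0.19322 = 3.03838 mm

3.04 mm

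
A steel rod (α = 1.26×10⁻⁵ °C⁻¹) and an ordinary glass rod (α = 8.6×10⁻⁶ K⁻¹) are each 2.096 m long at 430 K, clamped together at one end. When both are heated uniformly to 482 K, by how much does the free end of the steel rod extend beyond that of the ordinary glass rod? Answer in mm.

ΔT = 52 K
steel: ΔL = 1.26×10⁻⁵ × 2.096 m × 52 = 1.3733×10⁻³ m = 1.3733 mm
ordinary glass: ΔL = 8.6×10⁻⁶ × 2.096 m × 52 = 9.3733×10⁻⁴ m = 0.93733 mm
difference = 1.3733 − 0.93733 = 0.43597 mm

0.436 mm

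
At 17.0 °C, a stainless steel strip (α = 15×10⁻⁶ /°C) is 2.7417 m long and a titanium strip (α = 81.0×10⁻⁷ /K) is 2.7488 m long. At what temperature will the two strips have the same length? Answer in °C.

T = 393.5 °C

L₁(1 + α₁ΔT) = L₂(1 + α₂ΔT) ⇒ ΔT = (L₂ − L₁)/(α₁L₁ − α₂L₂)
L₂ − L₁ = 2.7488 − 2.7417 = 7.10×10⁻³ m
α₁L₁ − α₂L₂ = 15×10⁻⁶×2.7417 − 81.0×10⁻⁷×2.7488 = 1.886022×10⁻⁵ m/K
ΔT = 7.10×10⁻³ / 1.886022×10⁻⁵ = 376.454 K
T = 17.0 + 376.454 = 393.454 °C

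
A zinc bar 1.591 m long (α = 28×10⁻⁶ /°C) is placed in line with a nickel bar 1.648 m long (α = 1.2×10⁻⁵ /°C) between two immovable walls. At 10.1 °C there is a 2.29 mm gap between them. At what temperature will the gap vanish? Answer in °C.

Gap closes when ΔL₁ + ΔL₂ = 2.29 mm = 2.29×10⁻³ m
(α₁L₁ + α₂L₂)ΔT = g
α₁L₁ + α₂L₂ = 28×10⁻⁶×1.591 + 1.2×10⁻⁵×1.648 = 6.4324×10⁻⁵ m/K
ΔT = 2.29×10⁻³ / 6.4324×10⁻⁵ = 35.601 K
T = 10.1 + 35.601 = 45.701 °C

T = 45.7 °C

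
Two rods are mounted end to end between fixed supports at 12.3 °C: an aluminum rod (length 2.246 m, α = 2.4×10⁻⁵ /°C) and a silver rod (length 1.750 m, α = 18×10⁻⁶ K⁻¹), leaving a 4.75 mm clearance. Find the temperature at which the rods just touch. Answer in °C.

T = 67.9 °C

Gap closes when ΔL₁ + ΔL₂ = 4.75 mm = 4.75×10⁻³ m
(α₁L₁ + α₂L₂)ΔT = g
α₁L₁ + α₂L₂ = 2.4×10⁻⁵×2.246 + 18×10⁻⁶×1.750 = 8.5404×10⁻⁵ m/K
ΔT = 4.75×10⁻³ / 8.5404×10⁻⁵ = 55.618 K
T = 12.3 + 55.618 = 67.918 °C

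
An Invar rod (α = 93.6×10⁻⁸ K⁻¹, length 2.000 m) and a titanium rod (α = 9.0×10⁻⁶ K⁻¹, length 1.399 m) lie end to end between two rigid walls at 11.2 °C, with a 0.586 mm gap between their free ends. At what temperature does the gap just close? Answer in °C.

T = 51.7 °C

Gap closes when ΔL₁ + ΔL₂ = 0.586 mm = 5.86×10⁻⁴ m
(α₁L₁ + α₂L₂)ΔT = g
α₁L₁ + α₂L₂ = 93.6×10⁻⁸×2.000 + 9.0×10⁻⁶×1.399 = 1.4463×10⁻⁵ m/K
ΔT = 5.86×10⁻⁴ / 1.4463×10⁻⁵ = 40.517 K
T = 11.2 + 40.517 = 51.717 °C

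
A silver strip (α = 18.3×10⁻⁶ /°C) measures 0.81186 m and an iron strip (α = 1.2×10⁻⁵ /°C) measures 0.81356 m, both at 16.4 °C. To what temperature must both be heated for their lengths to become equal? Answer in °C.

T = 350.1 °C

Equal length when α₁L₁ΔT − α₂L₂ΔT = L₂ − L₁ = 1.70×10⁻³ m
α₁L₁ = 1.4857038×10⁻⁵, α₂L₂ = 9.76272×10⁻⁶ → Δ(αL) = 5.094318×10⁻⁶ m/K
ΔT = 1.70×10⁻³ / 5.094318×10⁻⁶ = 333.705 K, so T = 16.4 + 333.705 = 350.105 °C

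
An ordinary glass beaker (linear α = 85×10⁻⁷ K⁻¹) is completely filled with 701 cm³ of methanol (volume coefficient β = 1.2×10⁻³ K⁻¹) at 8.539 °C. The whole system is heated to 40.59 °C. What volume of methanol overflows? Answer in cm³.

The beaker also expands: β_container ≈ 3α = 2.55×10⁻⁵ /K
Net overflow = V₀(β_liq − 3α_cont)ΔT
β − 3α = 1.20×10⁻³ − 2.55×10⁻⁵ = 1.1745×10⁻³ /K; ΔT = 32.051 K
ΔV = 701 × 1.1745×10⁻³ × 32.051 = 26.4 cm³

26.4 cm³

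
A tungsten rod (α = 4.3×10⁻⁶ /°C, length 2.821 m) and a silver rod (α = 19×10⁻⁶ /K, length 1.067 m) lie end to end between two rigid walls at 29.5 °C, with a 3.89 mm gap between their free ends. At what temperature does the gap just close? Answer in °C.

T = 150 °C

α₁L₁ = 1.21303×10⁻⁵ m/K, α₂L₂ = 2.0273×10⁻⁵ m/K → total 3.24033×10⁻⁵ m/K
ΔT = g/(α₁L₁+α₂L₂) = 3.89×10⁻³ / 3.24033×10⁻⁵ = 120.05 K
T = 29.5 + 120.05 = 149.55 °C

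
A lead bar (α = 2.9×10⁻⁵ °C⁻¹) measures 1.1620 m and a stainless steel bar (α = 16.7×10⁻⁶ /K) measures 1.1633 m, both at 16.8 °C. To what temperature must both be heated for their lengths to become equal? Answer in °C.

L₁(1 + α₁ΔT) = L₂(1 + α₂ΔT) ⇒ ΔT = (L₂ − L₁)/(α₁L₁ − α₂L₂)
L₂ − L₁ = 1.1633 − 1.1620 = 1.30×10⁻³ m
α₁L₁ − α₂L₂ = 2.9×10⁻⁵×1.1620 − 16.7×10⁻⁶×1.1633 = 1.427089×10⁻⁵ m/K
ΔT = 1.30×10⁻³ / 1.427089×10⁻⁵ = 91.095 K
T = 16.8 + 91.095 = 107.895 °C

T = 107.9 °C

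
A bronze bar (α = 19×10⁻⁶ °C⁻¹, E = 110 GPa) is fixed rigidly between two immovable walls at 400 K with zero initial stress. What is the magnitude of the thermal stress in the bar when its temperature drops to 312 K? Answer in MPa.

σ = 184 MPa

Fully constrained: the free strain ε = αΔT is blocked, so σ = Eε = EαΔT.
|ΔT| = 88 K
σ = 110×10⁹ × 19×10⁻⁶ × 88 = 1.84×10⁸ Pa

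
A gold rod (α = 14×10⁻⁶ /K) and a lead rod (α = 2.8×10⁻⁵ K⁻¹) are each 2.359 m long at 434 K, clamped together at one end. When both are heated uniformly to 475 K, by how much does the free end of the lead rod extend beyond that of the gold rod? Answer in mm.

1.35 mm

ΔT = 41 K
gold: ΔL = 14×10⁻⁶ × 2.359 m × 41 = 1.3541×10⁻³ m = 1.3541 mm
lead: ΔL = 2.8×10⁻⁵ × 2.359 m × 41 = 2.7081×10⁻³ m = 2.7081 mm
difference = 2.7081 − 1.3541 = 1.3540 mm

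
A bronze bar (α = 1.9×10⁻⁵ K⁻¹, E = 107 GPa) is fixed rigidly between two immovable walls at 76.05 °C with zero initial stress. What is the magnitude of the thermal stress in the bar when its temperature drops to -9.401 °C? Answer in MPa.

σ = 174 MPa

Fully constrained: the free strain ε = αΔT is blocked, so σ = Eε = EαΔT.
|ΔT| = 85.451 K
σ = 107×10⁹ × 1.9×10⁻⁵ × 85.451 = 1.74×10⁸ Pa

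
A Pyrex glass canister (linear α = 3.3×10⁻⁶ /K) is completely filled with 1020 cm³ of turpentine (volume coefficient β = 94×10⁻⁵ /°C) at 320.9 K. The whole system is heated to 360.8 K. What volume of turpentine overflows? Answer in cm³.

The canister also expands: β_container ≈ 3α = 9.9×10⁻⁶ /K
Net overflow = V₀(β_liq − 3α_cont)ΔT
β − 3α = 9.40×10⁻⁴ − 9.9×10⁻⁶ = 9.301×10⁻⁴ /K; ΔT = 39.9 K
ΔV = 1020 × 9.301×10⁻⁴ × 39.9 = 37.9 cm³

37.9 cm³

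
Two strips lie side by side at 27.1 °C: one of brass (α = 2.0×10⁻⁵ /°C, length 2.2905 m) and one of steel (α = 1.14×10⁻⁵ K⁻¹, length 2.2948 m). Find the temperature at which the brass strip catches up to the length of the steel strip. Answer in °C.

T = 245.9 °C

L₁(1 + α₁ΔT) = L₂(1 + α₂ΔT) ⇒ ΔT = (L₂ − L₁)/(α₁L₁ − α₂L₂)
L₂ − L₁ = 2.2948 − 2.2905 = 4.30×10⁻³ m
α₁L₁ − α₂L₂ = 2.0×10⁻⁵×2.2905 − 1.14×10⁻⁵×2.2948 = 1.964928×10⁻⁵ m/K
ΔT = 4.30×10⁻³ / 1.964928×10⁻⁵ = 218.838 K
T = 27.1 + 218.838 = 245.938 °C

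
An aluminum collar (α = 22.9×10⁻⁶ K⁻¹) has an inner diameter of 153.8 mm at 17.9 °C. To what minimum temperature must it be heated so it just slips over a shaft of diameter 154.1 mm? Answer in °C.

Required Δd = 154.1 − 153.8 = 0.3 mm
Δd = αd₀ΔT ⇒ ΔT = Δd/(αd₀) = 0.3 / (22.9×10⁻⁶ × 153.8) = 85.18 K
T_min = 17.9 + 85.18 = 103.08 °C

T = 103 °C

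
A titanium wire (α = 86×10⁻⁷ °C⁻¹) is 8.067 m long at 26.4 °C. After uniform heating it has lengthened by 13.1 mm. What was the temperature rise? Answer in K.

ΔL = αL₀ΔT ⇒ ΔT = ΔL / (αL₀)
ΔT = 13.1×10⁻³ m / (86×10⁻⁷ × 8.067 m) = 188.83 K

ΔT = 189 K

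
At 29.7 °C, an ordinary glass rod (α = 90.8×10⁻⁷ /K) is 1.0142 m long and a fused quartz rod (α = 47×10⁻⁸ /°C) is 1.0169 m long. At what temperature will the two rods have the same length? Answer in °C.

T = 338.9 °C

L₁(1 + α₁ΔT) = L₂(1 + α₂ΔT) ⇒ ΔT = (L₂ − L₁)/(α₁L₁ − α₂L₂)
L₂ − L₁ = 1.0169 − 1.0142 = 2.70×10⁻³ m
α₁L₁ − α₂L₂ = 90.8×10⁻⁷×1.0142 − 47×10⁻⁸×1.0169 = 8.730993×10⁻⁶ m/K
ΔT = 2.70×10⁻³ / 8.730993×10⁻⁶ = 309.243 K
T = 29.7 + 309.243 = 338.943 °C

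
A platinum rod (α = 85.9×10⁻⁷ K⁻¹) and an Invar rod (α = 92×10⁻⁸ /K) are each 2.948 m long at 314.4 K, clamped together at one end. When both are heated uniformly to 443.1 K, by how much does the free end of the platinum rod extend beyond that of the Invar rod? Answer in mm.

2.91 mm

ΔT = 128.7 K
platinum: ΔL = 85.9×10⁻⁷ × 2.948 m × 128.7 = 3.2591×10⁻³ m = 3.2591 mm
Invar: ΔL = 92×10⁻⁸ × 2.948 m × 128.7 = 3.4905×10⁻⁴ m = 0.34905 mm
difference = 3.2591 − 0.34905 = 2.91005 mm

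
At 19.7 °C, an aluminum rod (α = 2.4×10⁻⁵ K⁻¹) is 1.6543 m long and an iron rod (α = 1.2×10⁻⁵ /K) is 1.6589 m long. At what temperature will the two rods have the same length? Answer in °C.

T = 252.1 °C

Equal length when α₁L₁ΔT − α₂L₂ΔT = L₂ − L₁ = 4.60×10⁻³ m
α₁L₁ = 3.97032×10⁻⁵, α₂L₂ = 1.99068×10⁻⁵ → Δ(αL) = 1.97964×10⁻⁵ m/K
ΔT = 4.60×10⁻³ / 1.97964×10⁻⁵ = 232.365 K, so T = 19.7 + 232.365 = 252.065 °C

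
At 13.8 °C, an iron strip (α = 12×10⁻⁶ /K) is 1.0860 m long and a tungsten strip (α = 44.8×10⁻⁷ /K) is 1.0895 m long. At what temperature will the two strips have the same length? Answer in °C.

T = 443.2 °C

L₁(1 + α₁ΔT) = L₂(1 + α₂ΔT) ⇒ ΔT = (L₂ − L₁)/(α₁L₁ − α₂L₂)
L₂ − L₁ = 1.0895 − 1.0860 = 3.50×10⁻³ m
α₁L₁ − α₂L₂ = 12×10⁻⁶×1.0860 − 44.8×10⁻⁷×1.0895 = 8.15104×10⁻⁶ m/K
ΔT = 3.50×10⁻³ / 8.15104×10⁻⁶ = 429.393 K
T = 13.8 + 429.393 = 443.193 °C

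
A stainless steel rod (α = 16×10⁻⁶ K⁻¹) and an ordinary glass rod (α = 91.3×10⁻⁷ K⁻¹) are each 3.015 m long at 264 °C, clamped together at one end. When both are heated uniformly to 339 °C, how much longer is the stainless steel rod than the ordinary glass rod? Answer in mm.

ΔT = 75 K
stainless steel: ΔL = 16×10⁻⁶ × 3.015 m × 75 = 3.6180×10⁻³ m = 3.6180 mm
ordinary glass: ΔL = 91.3×10⁻⁷ × 3.015 m × 75 = 2.0645×10⁻³ m = 2.0645 mm
difference = 3.6180 − 2.0645 = 1.5535 mm

1.55 mm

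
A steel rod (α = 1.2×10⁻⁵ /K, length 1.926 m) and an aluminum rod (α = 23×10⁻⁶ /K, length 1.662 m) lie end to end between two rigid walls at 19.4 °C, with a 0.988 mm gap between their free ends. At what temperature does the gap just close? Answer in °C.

T = 35.5 °C

Gap closes when ΔL₁ + ΔL₂ = 0.988 mm = 9.88×10⁻⁴ m
(α₁L₁ + α₂L₂)ΔT = g
α₁L₁ + α₂L₂ = 1.2×10⁻⁵×1.926 + 23×10⁻⁶×1.662 = 6.1338×10⁻⁵ m/K
ΔT = 9.88×10⁻⁴ / 6.1338×10⁻⁵ = 16.107 K
T = 19.4 + 16.107 = 35.507 °C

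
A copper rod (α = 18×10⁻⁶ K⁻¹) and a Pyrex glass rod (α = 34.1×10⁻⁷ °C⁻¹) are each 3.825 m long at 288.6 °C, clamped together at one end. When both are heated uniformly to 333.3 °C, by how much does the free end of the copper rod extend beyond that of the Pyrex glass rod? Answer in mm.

2.49 mm

ΔT = 44.7 K
copper: ΔL = 18×10⁻⁶ × 3.825 m × 44.7 = 3.0776×10⁻³ m = 3.0776 mm
Pyrex glass: ΔL = 34.1×10⁻⁷ × 3.825 m × 44.7 = 5.8303×10⁻⁴ m = 0.58303 mm
difference = 3.0776 − 0.58303 = 2.49457 mm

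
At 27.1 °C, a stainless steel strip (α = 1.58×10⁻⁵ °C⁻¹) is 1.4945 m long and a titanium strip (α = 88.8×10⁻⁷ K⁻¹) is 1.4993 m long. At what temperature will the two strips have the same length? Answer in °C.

L₁(1 + α₁ΔT) = L₂(1 + α₂ΔT) ⇒ ΔT = (L₂ − L₁)/(α₁L₁ − α₂L₂)
L₂ − L₁ = 1.4993 − 1.4945 = 4.80×10⁻³ m
α₁L₁ − α₂L₂ = 1.58×10⁻⁵×1.4945 − 88.8×10⁻⁷×1.4993 = 1.0299316×10⁻⁵ m/K
ΔT = 4.80×10⁻³ / 1.0299316×10⁻⁵ = 466.050 K
T = 27.1 + 466.050 = 493.150 °C

T = 493.2 °C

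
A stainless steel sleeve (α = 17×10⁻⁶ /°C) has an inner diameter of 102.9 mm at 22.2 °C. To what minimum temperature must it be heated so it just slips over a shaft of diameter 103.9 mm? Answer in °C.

T = 594 °C

Required Δd = 103.9 − 102.9 = 1.0 mm
Δd = αd₀ΔT ⇒ ΔT = Δd/(αd₀) = 1.0 / (17×10⁻⁶ × 102.9) = 571.66 K
T_min = 22.2 + 571.66 = 593.86 °C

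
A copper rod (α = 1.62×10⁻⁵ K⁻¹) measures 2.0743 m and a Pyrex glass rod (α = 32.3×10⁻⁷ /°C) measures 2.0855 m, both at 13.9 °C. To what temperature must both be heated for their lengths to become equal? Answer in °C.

L₁(1 + α₁ΔT) = L₂(1 + α₂ΔT) ⇒ ΔT = (L₂ − L₁)/(α₁L₁ − α₂L₂)
L₂ − L₁ = 2.0855 − 2.0743 = 1.12×10⁻² m
α₁L₁ − α₂L₂ = 1.62×10⁻⁵×2.0743 − 32.3×10⁻⁷×2.0855 = 2.6867495×10⁻⁵ m/K
ΔT = 1.12×10⁻² / 2.6867495×10⁻⁵ = 416.861 K
T = 13.9 + 416.861 = 430.761 °C

T = 430.8 °C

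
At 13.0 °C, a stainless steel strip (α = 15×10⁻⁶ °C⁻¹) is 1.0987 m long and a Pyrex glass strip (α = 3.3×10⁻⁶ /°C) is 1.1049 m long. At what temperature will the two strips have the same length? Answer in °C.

T = 496.1 °C

L₁(1 + α₁ΔT) = L₂(1 + α₂ΔT) ⇒ ΔT = (L₂ − L₁)/(α₁L₁ − α₂L₂)
L₂ − L₁ = 1.1049 − 1.0987 = 6.20×10⁻³ m
α₁L₁ − α₂L₂ = 15×10⁻⁶×1.0987 − 3.3×10⁻⁶×1.1049 = 1.283433×10⁻⁵ m/K
ΔT = 6.20×10⁻³ / 1.283433×10⁻⁵ = 483.079 K
T = 13.0 + 483.079 = 496.079 °C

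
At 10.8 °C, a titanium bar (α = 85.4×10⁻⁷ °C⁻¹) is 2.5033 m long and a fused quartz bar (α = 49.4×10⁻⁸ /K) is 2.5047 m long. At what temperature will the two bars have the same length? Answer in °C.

T = 80.31 °C

L₁(1 + α₁ΔT) = L₂(1 + α₂ΔT) ⇒ ΔT = (L₂ − L₁)/(α₁L₁ − α₂L₂)
L₂ − L₁ = 2.5047 − 2.5033 = 1.40×10⁻³ m
α₁L₁ − α₂L₂ = 85.4×10⁻⁷×2.5033 − 49.4×10⁻⁸×2.5047 = 2.01408602×10⁻⁵ m/K
ΔT = 1.40×10⁻³ / 2.01408602×10⁻⁵ = 69.5104 K
T = 10.8 + 69.5104 = 80.3104 °C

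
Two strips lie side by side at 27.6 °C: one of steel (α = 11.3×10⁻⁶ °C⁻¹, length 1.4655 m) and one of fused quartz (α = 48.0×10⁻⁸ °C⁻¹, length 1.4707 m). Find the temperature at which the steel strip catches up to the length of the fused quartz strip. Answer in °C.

T = 355.6 °C

L₁(1 + α₁ΔT) = L₂(1 + α₂ΔT) ⇒ ΔT = (L₂ − L₁)/(α₁L₁ − α₂L₂)
L₂ − L₁ = 1.4707 − 1.4655 = 5.20×10⁻³ m
α₁L₁ − α₂L₂ = 11.3×10⁻⁶×1.4655 − 48.0×10⁻⁸×1.4707 = 1.5854214×10⁻⁵ m/K
ΔT = 5.20×10⁻³ / 1.5854214×10⁻⁵ = 327.989 K
T = 27.6 + 327.989 = 355.589 °C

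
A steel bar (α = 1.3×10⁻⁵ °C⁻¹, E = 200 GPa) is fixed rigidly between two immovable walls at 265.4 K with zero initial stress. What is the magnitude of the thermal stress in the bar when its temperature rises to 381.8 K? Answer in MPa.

σ = 303 MPa

Fully constrained: the free strain ε = αΔT is blocked, so σ = Eε = EαΔT.
|ΔT| = 116.4 K
σ = 200×10⁹ × 1.3×10⁻⁵ × 116.4 = 3.03×10⁸ Pa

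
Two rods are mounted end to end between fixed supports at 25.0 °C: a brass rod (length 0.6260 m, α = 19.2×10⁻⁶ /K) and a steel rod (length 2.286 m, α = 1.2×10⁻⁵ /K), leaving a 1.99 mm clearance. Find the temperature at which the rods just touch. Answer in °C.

T = 75.4 °C

Gap closes when ΔL₁ + ΔL₂ = 1.99 mm = 1.99×10⁻³ m
(α₁L₁ + α₂L₂)ΔT = g
α₁L₁ + α₂L₂ = 19.2×10⁻⁶×0.6260 + 1.2×10⁻⁵×2.286 = 3.94512×10⁻⁵ m/K
ΔT = 1.99×10⁻³ / 3.94512×10⁻⁵ = 50.442 K
T = 25.0 + 50.442 = 75.442 °C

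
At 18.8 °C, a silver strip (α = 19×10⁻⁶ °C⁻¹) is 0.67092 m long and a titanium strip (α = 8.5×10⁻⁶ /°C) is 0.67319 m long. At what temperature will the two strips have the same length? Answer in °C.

T = 341.9 °C

L₁(1 + α₁ΔT) = L₂(1 + α₂ΔT) ⇒ ΔT = (L₂ − L₁)/(α₁L₁ − α₂L₂)
L₂ − L₁ = 0.67319 − 0.67092 = 2.27×10⁻³ m
α₁L₁ − α₂L₂ = 19×10⁻⁶×0.67092 − 8.5×10⁻⁶×0.67319 = 7.025365×10⁻⁶ m/K
ΔT = 2.27×10⁻³ / 7.025365×10⁻⁶ = 323.115 K
T = 18.8 + 323.115 = 341.915 °C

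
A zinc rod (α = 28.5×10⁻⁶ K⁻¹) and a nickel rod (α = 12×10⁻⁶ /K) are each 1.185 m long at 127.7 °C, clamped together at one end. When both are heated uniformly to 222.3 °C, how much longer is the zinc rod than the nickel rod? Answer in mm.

ΔT = 94.6 K
zinc: ΔL = 28.5×10⁻⁶ × 1.185 m × 94.6 = 3.1949×10⁻³ m = 3.1949 mm
nickel: ΔL = 12×10⁻⁶ × 1.185 m × 94.6 = 1.3452×10⁻³ m = 1.3452 mm
difference = 3.1949 − 1.3452 = 1.8497 mm

1.85 mm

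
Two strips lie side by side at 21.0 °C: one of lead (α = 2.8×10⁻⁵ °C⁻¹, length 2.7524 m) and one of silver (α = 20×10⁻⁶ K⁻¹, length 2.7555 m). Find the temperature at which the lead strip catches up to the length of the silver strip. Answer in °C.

T = 162.2 °C

Equal length when α₁L₁ΔT − α₂L₂ΔT = L₂ − L₁ = 3.10×10⁻³ m
α₁L₁ = 7.70672×10⁻⁵, α₂L₂ = 5.511×10⁻⁵ → Δ(αL) = 2.19572×10⁻⁵ m/K
ΔT = 3.10×10⁻³ / 2.19572×10⁻⁵ = 141.184 K, so T = 21.0 + 141.184 = 162.184 °C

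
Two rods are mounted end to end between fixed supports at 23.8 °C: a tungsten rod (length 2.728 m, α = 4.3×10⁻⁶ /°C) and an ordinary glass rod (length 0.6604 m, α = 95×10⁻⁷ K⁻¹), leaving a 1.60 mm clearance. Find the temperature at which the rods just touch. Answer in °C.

T = 113 °C

α₁L₁ = 1.17304×10⁻⁵ m/K, α₂L₂ = 6.2738×10⁻⁶ m/K → total 1.80042×10⁻⁵ m/K
ΔT = g/(α₁L₁+α₂L₂) = 1.60×10⁻³ / 1.80042×10⁻⁵ = 88.87 K
T = 23.8 + 88.87 = 112.67 °C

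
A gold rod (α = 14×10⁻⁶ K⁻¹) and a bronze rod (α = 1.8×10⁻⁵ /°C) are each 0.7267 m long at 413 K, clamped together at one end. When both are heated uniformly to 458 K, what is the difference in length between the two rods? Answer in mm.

0.131 mm

ΔT = 45 K
gold: ΔL = 14×10⁻⁶ × 0.7267 m × 45 = 4.5782×10⁻⁴ m = 0.45782 mm
bronze: ΔL = 1.8×10⁻⁵ × 0.7267 m × 45 = 5.8863×10⁻⁴ m = 0.58863 mm
difference = 0.58863 − 0.45782 = 0.13081 mm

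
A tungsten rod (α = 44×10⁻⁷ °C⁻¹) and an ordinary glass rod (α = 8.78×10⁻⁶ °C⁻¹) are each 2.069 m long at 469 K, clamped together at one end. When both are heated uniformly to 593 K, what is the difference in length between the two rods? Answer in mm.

1.12 mm

ΔT = 124 K
tungsten: ΔL = 44×10⁻⁷ × 2.069 m × 124 = 1.1288×10⁻³ m = 1.1288 mm
ordinary glass: ΔL = 8.78×10⁻⁶ × 2.069 m × 124 = 2.2526×10⁻³ m = 2.2526 mm
difference = 2.2526 − 1.1288 = 1.1238 mm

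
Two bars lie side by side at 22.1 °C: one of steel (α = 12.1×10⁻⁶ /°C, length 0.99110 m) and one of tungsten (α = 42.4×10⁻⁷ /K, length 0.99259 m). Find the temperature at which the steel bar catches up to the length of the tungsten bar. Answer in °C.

L₁(1 + α₁ΔT) = L₂(1 + α₂ΔT) ⇒ ΔT = (L₂ − L₁)/(α₁L₁ − α₂L₂)
L₂ − L₁ = 0.99259 − 0.99110 = 1.49×10⁻³ m
α₁L₁ − α₂L₂ = 12.1×10⁻⁶×0.99110 − 42.4×10⁻⁷×0.99259 = 7.7837284×10⁻⁶ m/K
ΔT = 1.49×10⁻³ / 7.7837284×10⁻⁶ = 191.425 K
T = 22.1 + 191.425 = 213.525 °C

T = 213.5 °C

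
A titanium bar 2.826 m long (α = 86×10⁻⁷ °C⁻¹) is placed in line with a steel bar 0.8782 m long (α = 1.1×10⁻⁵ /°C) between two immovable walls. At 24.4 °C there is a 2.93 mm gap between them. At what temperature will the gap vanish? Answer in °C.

Gap closes when ΔL₁ + ΔL₂ = 2.93 mm = 2.93×10⁻³ m
(α₁L₁ + α₂L₂)ΔT = g
α₁L₁ + α₂L₂ = 86×10⁻⁷×2.826 + 1.1×10⁻⁵×0.8782 = 3.39638×10⁻⁵ m/K
ΔT = 2.93×10⁻³ / 3.39638×10⁻⁵ = 86.27 K
T = 24.4 + 86.27 = 110.67 °C

T = 111 °C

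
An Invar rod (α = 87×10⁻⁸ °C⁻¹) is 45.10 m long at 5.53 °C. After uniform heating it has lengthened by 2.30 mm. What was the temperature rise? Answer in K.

ΔL = αL₀ΔT ⇒ ΔT = ΔL / (αL₀)
ΔT = 2.30×10⁻³ m / (87×10⁻⁸ × 45.10 m) = 58.618 K

ΔT = 58.6 K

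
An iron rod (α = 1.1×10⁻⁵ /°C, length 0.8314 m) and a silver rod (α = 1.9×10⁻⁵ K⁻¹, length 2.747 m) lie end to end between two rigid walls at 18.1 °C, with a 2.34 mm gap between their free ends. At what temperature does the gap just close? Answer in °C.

T = 56.2 °C

α₁L₁ = 9.1454×10⁻⁶ m/K, α₂L₂ = 5.2193×10⁻⁵ m/K → total 6.13384×10⁻⁵ m/K
ΔT = g/(α₁L₁+α₂L₂) = 2.34×10⁻³ / 6.13384×10⁻⁵ = 38.149 K
T = 18.1 + 38.149 = 56.249 °C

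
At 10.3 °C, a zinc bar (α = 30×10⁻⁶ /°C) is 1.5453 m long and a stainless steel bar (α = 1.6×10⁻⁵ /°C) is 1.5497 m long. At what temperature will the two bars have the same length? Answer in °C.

T = 214.3 °C

L₁(1 + α₁ΔT) = L₂(1 + α₂ΔT) ⇒ ΔT = (L₂ − L₁)/(α₁L₁ − α₂L₂)
L₂ − L₁ = 1.5497 − 1.5453 = 4.40×10⁻³ m
α₁L₁ − α₂L₂ = 30×10⁻⁶×1.5453 − 1.6×10⁻⁵×1.5497 = 2.15638×10⁻⁵ m/K
ΔT = 4.40×10⁻³ / 2.15638×10⁻⁵ = 204.046 K
T = 10.3 + 204.046 = 214.346 °C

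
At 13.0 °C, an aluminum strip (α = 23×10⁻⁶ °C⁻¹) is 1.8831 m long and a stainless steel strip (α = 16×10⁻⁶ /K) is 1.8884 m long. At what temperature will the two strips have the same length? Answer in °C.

L₁(1 + α₁ΔT) = L₂(1 + α₂ΔT) ⇒ ΔT = (L₂ − L₁)/(α₁L₁ − α₂L₂)
L₂ − L₁ = 1.8884 − 1.8831 = 5.30×10⁻³ m
α₁L₁ − α₂L₂ = 23×10⁻⁶×1.8831 − 16×10⁻⁶×1.8884 = 1.30969×10⁻⁵ m/K
ΔT = 5.30×10⁻³ / 1.30969×10⁻⁵ = 404.676 K
T = 13.0 + 404.676 = 417.676 °C

T = 417.7 °C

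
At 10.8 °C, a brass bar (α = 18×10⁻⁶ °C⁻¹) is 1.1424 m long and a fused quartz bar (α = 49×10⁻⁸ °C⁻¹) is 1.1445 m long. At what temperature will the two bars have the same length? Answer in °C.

L₁(1 + α₁ΔT) = L₂(1 + α₂ΔT) ⇒ ΔT = (L₂ − L₁)/(α₁L₁ − α₂L₂)
L₂ − L₁ = 1.1445 − 1.1424 = 2.10×10⁻³ m
α₁L₁ − α₂L₂ = 18×10⁻⁶×1.1424 − 49×10⁻⁸×1.1445 = 2.0002395×10⁻⁵ m/K
ΔT = 2.10×10⁻³ / 2.0002395×10⁻⁵ = 104.987 K
T = 10.8 + 104.987 = 115.787 °C

T = 115.8 °C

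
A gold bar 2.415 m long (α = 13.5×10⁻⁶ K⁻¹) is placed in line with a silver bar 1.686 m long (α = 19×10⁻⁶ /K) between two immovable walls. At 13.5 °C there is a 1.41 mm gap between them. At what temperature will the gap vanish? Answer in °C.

T = 35.3 °C

Gap closes when ΔL₁ + ΔL₂ = 1.41 mm = 1.41×10⁻³ m
(α₁L₁ + α₂L₂)ΔT = g
α₁L₁ + α₂L₂ = 13.5×10⁻⁶×2.415 + 19×10⁻⁶×1.686 = 6.46365×10⁻⁵ m/K
ΔT = 1.41×10⁻³ / 6.46365×10⁻⁵ = 21.814 K
T = 13.5 + 21.814 = 35.314 °C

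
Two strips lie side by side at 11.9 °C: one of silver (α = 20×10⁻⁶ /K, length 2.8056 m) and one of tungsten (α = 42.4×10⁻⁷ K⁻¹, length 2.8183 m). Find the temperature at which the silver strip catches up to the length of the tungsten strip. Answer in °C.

L₁(1 + α₁ΔT) = L₂(1 + α₂ΔT) ⇒ ΔT = (L₂ − L₁)/(α₁L₁ − α₂L₂)
L₂ − L₁ = 2.8183 − 2.8056 = 1.27×10⁻² m
α₁L₁ − α₂L₂ = 20×10⁻⁶×2.8056 − 42.4×10⁻⁷×2.8183 = 4.4162408×10⁻⁵ m/K
ΔT = 1.27×10⁻² / 4.4162408×10⁻⁵ = 287.575 K
T = 11.9 + 287.575 = 299.475 °C

T = 299.5 °C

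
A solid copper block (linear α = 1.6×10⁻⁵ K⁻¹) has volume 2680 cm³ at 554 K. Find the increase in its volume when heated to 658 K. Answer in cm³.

Isotropic solid: β ≈ 3α = 4.8×10⁻⁵ /K; ΔT = 104 K
ΔV = 3αV₀ΔT = 3(1.6×10⁻⁵)(2680)(104) = 13.4 cm³

ΔV = 13.4 cm³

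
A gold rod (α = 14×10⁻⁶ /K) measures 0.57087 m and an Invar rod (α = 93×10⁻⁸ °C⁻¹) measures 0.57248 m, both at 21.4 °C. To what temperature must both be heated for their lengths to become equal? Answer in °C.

Equal length when α₁L₁ΔT − α₂L₂ΔT = L₂ − L₁ = 1.61×10⁻³ m
α₁L₁ = 7.99218×10⁻⁶, α₂L₂ = 5.324064×10⁻⁷ → Δ(αL) = 7.4597736×10⁻⁶ m/K
ΔT = 1.61×10⁻³ / 7.4597736×10⁻⁶ = 215.824 K, so T = 21.4 + 215.824 = 237.224 °C

T = 237.2 °C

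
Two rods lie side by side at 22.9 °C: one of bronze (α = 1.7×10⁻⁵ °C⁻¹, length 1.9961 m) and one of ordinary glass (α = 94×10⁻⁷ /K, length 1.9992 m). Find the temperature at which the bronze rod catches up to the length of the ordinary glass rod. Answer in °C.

Equal length when α₁L₁ΔT − α₂L₂ΔT = L₂ − L₁ = 3.10×10⁻³ m
α₁L₁ = 3.39337×10⁻⁵, α₂L₂ = 1.879248×10⁻⁵ → Δ(αL) = 1.514122×10⁻⁵ m/K
ΔT = 3.10×10⁻³ / 1.514122×10⁻⁵ = 204.739 K, so T = 22.9 + 204.739 = 227.639 °C

T = 227.6 °C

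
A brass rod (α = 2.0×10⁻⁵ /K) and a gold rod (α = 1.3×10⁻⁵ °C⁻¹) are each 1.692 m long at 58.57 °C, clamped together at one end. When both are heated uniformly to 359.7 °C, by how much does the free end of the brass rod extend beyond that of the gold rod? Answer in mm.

3.57 mm

ΔT = 301.13 K
brass: ΔL = 2.0×10⁻⁵ × 1.692 m × 301.13 = 1.0190×10⁻² m = 10.190 mm
gold: ΔL = 1.3×10⁻⁵ × 1.692 m × 301.13 = 6.6237×10⁻³ m = 6.6237 mm
difference = 10.190 − 6.6237 = 3.5663 mm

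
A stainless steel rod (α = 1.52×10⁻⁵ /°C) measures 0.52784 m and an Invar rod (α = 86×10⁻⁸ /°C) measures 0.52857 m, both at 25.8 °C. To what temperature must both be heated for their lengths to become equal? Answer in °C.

T = 122.3 °C

L₁(1 + α₁ΔT) = L₂(1 + α₂ΔT) ⇒ ΔT = (L₂ − L₁)/(α₁L₁ − α₂L₂)
L₂ − L₁ = 0.52857 − 0.52784 = 7.30×10⁻⁴ m
α₁L₁ − α₂L₂ = 1.52×10⁻⁵×0.52784 − 86×10⁻⁸×0.52857 = 7.5685978×10⁻⁶ m/K
ΔT = 7.30×10⁻⁴ / 7.5685978×10⁻⁶ = 96.451 K
T = 25.8 + 96.451 = 122.251 °C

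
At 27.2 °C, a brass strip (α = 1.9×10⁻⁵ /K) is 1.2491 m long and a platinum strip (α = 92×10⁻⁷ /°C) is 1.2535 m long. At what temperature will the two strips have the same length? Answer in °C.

Equal length when α₁L₁ΔT − α₂L₂ΔT = L₂ − L₁ = 4.40×10⁻³ m
α₁L₁ = 2.37329×10⁻⁵, α₂L₂ = 1.15322×10⁻⁵ → Δ(αL) = 1.22007×10⁻⁵ m/K
ΔT = 4.40×10⁻³ / 1.22007×10⁻⁵ = 360.635 K, so T = 27.2 + 360.635 = 387.835 °C

T = 387.8 °C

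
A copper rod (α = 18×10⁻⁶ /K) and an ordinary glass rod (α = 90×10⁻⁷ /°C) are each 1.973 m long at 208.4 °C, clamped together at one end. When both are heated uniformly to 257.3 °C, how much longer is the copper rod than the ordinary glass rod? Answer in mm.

ΔT = 48.9 K
copper: ΔL = 18×10⁻⁶ × 1.973 m × 48.9 = 1.7366×10⁻³ m = 1.7366 mm
ordinary glass: ΔL = 90×10⁻⁷ × 1.973 m × 48.9 = 8.6832×10⁻⁴ m = 0.86832 mm
difference = 1.7366 − 0.86832 = 0.86828 mm

0.868 mm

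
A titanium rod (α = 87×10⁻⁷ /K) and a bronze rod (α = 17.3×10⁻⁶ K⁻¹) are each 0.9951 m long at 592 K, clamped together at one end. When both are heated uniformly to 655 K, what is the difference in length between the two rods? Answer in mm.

0.539 mm

ΔT = 63 K
titanium: ΔL = 87×10⁻⁷ × 0.9951 m × 63 = 5.4541×10⁻⁴ m = 0.54541 mm
bronze: ΔL = 17.3×10⁻⁶ × 0.9951 m × 63 = 1.0846×10⁻³ m = 1.0846 mm
difference = 1.0846 − 0.54541 = 0.53919 mm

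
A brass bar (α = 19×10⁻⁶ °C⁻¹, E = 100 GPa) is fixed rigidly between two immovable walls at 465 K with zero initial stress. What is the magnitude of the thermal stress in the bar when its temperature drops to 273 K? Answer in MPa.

σ = 365 MPa

Fully constrained: the free strain ε = αΔT is blocked, so σ = Eε = EαΔT.
|ΔT| = 192 K
σ = 100×10⁹ × 19×10⁻⁶ × 192 = 3.65×10⁸ Pa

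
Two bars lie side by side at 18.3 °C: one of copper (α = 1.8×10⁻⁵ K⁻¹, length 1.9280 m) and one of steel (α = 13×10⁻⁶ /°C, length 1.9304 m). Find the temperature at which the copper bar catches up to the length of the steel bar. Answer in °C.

L₁(1 + α₁ΔT) = L₂(1 + α₂ΔT) ⇒ ΔT = (L₂ − L₁)/(α₁L₁ − α₂L₂)
L₂ − L₁ = 1.9304 − 1.9280 = 2.40×10⁻³ m
α₁L₁ − α₂L₂ = 1.8×10⁻⁵×1.9280 − 13×10⁻⁶×1.9304 = 9.6088×10⁻⁶ m/K
ΔT = 2.40×10⁻³ / 9.6088×10⁻⁶ = 249.771 K
T = 18.3 + 249.771 = 268.071 °C

T = 268.1 °C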